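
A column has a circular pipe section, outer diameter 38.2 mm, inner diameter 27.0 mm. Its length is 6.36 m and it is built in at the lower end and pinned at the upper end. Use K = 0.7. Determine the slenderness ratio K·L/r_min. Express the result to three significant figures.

d_o = 38.2 mm, d_i = 27.0 mm
I = π(d_o⁴ − d_i⁴)/64 = π(38.2⁴ − 27.00⁴)/64 = 7.844×10^4 mm⁴
A = 573.5 mm²;  r_min = √(I/A) = √(7.844×10^4/573.5) = 11.69 mm
L_e = K·L = 0.7 × 6.36 m = 4.452 m = 4452.0 mm
λ = L_e / r_min = 4452.0 / 11.69 = 381

λ ≈ 381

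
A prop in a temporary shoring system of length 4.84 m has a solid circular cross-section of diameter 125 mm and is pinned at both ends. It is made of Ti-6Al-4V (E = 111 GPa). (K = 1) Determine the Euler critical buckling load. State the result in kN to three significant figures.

P_cr ≈ 560 kN

I = πd⁴/64 = π×125⁴/64 = 1.198×10^7 mm⁴
I = 1.198×10^7 mm⁴ = 1.198×10^-5 m⁴
Effective length L_e = K·L = 1 × 4.84 = 4.840 m
P_cr = π²EI / L_e² = π² × 111×10⁹ × 1.198×10^-5 / 4.840² = 5.605×10^5 N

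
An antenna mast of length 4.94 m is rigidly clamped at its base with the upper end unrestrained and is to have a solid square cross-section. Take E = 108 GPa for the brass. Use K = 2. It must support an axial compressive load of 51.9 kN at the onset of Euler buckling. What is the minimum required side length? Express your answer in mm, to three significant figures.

L_e = K·L = 2 × 4.94 = 9.880 m
Required I = P_cr·L_e²/(π²E) = 5.190×10^4 × 9.880² / (π² × 1.08×10^11) = 4.753×10^-6 m⁴
I_req = 4.753×10^6 mm⁴
Solid square: I = a⁴/12  ⇒  a = (12I)^(1/4) = (12×4.753×10^6)^(1/4) = 86.9 mm

a ≈ 86.9 mm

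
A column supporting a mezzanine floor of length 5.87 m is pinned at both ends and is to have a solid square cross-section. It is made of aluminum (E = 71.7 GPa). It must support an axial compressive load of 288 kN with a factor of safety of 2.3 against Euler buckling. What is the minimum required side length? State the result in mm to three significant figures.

Required P_cr = n·P = 2.3 × 288 = 662.4 kN
L_e = K·L = 1 × 5.87 = 5.870 m
Required I = P_cr·L_e²/(π²E) = 6.624×10^5 × 5.870² / (π² × 7.17×10^10) = 3.225×10^-5 m⁴
I_req = 3.225×10^7 mm⁴
Solid square: I = a⁴/12  ⇒  a = (12I)^(1/4) = (12×3.225×10^7)^(1/4) = 140 mm

a ≈ 140 mm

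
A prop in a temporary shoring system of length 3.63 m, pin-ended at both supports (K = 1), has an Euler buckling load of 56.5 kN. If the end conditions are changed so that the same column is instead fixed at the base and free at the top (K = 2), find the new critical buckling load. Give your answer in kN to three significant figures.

P_cr ∝ 1/K², so P_cr,new = P_cr,old × (K_old/K_new)² = 56.5 × (1/2)²
= 56.5 × 0.2500 = 14.1 kN

P_cr ≈ 14.1 kN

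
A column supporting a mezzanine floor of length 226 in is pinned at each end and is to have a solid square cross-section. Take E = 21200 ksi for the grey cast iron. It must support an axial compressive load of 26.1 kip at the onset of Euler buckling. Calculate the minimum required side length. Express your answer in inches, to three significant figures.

L_e = K·L = 1 × 226 = 226.0 in
Required I = P_cr·L_e²/(π²E) = 2.610×10^4 × 226.0² / (π² × 2.12×10^7) = 6.371 in⁴
Solid square: I = a⁴/12  ⇒  a = (12I)^(1/4) = (12×6.371)^(1/4) = 2.96 in

a ≈ 2.96 in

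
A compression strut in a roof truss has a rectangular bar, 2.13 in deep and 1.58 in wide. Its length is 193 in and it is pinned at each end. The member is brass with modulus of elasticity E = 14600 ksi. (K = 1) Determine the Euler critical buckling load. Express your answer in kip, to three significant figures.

Buckling occurs about the weak axis: I_min = h·b³/12 with b = 1.58 in (the shorter side).
I_min = 2.13×1.58³/12 = 0.7001 in⁴
Effective length L_e = K·L = 1 × 193 = 193.0 in
P_cr = π²EI / L_e² = π² × 14600×10³ × 0.7001 / 193.0² = 2.708×10^3 lb

P_cr ≈ 2.71 kip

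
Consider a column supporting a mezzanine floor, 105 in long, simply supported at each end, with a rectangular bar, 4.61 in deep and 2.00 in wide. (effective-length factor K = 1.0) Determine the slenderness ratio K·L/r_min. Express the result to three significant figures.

Buckling occurs about the weak axis: I_min = h·b³/12 with b = 2.00 in (the shorter side).
I_min = 4.61×2.00³/12 = 3.073 in⁴
A = 9.220 in²;  r_min = √(I/A) = √(3.073/9.220) = 0.5774 in
L_e = K·L = 1 × 105 = 105.0 in
λ = L_e / r_min = 105.00 / 0.5774 = 182

λ ≈ 182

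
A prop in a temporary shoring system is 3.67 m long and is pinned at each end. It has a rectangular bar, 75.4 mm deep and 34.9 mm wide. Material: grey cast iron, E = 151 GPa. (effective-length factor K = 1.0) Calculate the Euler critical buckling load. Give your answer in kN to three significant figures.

P_cr ≈ 29.6 kN

Buckling occurs about the weak axis: I_min = h·b³/12 with b = 34.9 mm (the shorter side).
I_min = 75.4×34.9³/12 = 2.671×10^5 mm⁴
I = 2.671×10^5 mm⁴ = 2.671×10^-7 m⁴
Effective length L_e = K·L = 1 × 3.67 = 3.670 m
P_cr = π²EI / L_e² = π² × 151×10⁹ × 2.671×10^-7 / 3.670² = 2.955×10^4 N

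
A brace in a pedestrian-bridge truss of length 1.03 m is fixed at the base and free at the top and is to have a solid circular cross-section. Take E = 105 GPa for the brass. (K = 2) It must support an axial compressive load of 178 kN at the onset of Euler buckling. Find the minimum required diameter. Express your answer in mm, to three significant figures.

d ≈ 62.1 mm

L_e = K·L = 2 × 1.03 = 2.060 m
Required I = P_cr·L_e²/(π²E) = 1.780×10^5 × 2.060² / (π² × 1.05×10^11) = 7.289×10^-7 m⁴
I_req = 7.289×10^5 mm⁴
Solid circle: I = πd⁴/64  ⇒  d = (64I/π)^(1/4) = (64×7.289×10^5/π)^(1/4) = 62.1 mm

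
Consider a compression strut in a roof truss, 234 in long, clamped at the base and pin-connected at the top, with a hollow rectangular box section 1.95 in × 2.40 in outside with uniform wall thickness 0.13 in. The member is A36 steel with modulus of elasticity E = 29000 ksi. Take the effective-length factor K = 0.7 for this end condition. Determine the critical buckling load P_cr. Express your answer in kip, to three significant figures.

Inner dimensions: h_i = 2.40 − 2×0.13 = 2.140 in, b_i = 1.95 − 2×0.13 = 1.690 in
Weak-axis I_min = (h_o·b_o³ − h_i·b_i³)/12 with b_o = 1.95, b_i = 1.690 in (shorter outer/inner sides).
I_min = (2.40×1.95³ − 2.140×1.690³)/12 = 0.6222 in⁴
Effective length L_e = K·L = 0.7 × 234 = 163.8 in
P_cr = π²EI / L_e² = π² × 29000×10³ × 0.6222 / 163.8² = 6.637×10^3 lb

P_cr ≈ 6.64 kip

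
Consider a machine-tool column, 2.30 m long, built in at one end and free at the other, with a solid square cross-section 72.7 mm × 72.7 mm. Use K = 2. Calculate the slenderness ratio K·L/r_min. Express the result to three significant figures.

λ ≈ 219

For a square r = a/√12 = 72.7/√12 = 20.99 mm
L_e = K·L = 2 × 2.30 m = 4.600 m = 4600.0 mm
λ = L_e / r_min = 4600.0 / 20.99 = 219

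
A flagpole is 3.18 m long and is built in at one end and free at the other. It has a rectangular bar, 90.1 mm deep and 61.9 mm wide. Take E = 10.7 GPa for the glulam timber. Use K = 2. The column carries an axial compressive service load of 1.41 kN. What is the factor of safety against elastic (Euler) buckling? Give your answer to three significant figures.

n ≈ 3.30

Buckling occurs about the weak axis: I_min = h·b³/12 with b = 61.9 mm (the shorter side).
I_min = 90.1×61.9³/12 = 1.781×10^6 mm⁴
I = 1.781×10^6 mm⁴ = 1.781×10^-6 m⁴
Effective length L_e = K·L = 2 × 3.18 = 6.360 m
P_cr = π²EI / L_e² = π² × 10.7×10⁹ × 1.781×10^-6 / 6.360² = 4.649×10^3 N
Factor of safety n = P_cr / P = 4.6493 / 1.41 = 3.30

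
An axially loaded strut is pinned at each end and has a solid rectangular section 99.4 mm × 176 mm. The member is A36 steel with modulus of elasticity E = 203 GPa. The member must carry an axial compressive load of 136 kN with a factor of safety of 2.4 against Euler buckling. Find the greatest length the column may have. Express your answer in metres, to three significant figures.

L_max ≈ 9.40 m

Buckling occurs about the weak axis: I_min = h·b³/12 with b = 99.4 mm (the shorter side).
I_min = 176×99.4³/12 = 1.440×10^7 mm⁴
I = 1.440×10^-5 m⁴
Required critical load P_cr = n·P = 2.4 × 136 = 326.4 kN = 3.264×10^5 N
From P_cr = π²EI/(K·L)²:  L = (1/K)·√(π²EI/P_cr) = (1/1)·√(π²×2.03×10^11×1.440×10^-5/3.264×10^5)
L = 9.40 m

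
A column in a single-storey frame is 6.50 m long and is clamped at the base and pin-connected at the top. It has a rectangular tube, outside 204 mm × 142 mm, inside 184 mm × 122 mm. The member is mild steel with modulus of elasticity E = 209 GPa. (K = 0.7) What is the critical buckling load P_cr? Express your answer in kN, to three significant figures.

Weak-axis I_min = (h_o·b_o³ − h_i·b_i³)/12 with b_o = 142, b_i = 122.0 mm (shorter outer/inner sides).
I_min = (204×142³ − 184.0×122.0³)/12 = 2.083×10^7 mm⁴
I = 2.083×10^7 mm⁴ = 2.083×10^-5 m⁴
Effective length L_e = K·L = 0.7 × 6.50 = 4.550 m
P_cr = π²EI / L_e² = π² × 209×10⁹ × 2.083×10^-5 / 4.550² = 2.076×10^6 N

P_cr ≈ 2080 kN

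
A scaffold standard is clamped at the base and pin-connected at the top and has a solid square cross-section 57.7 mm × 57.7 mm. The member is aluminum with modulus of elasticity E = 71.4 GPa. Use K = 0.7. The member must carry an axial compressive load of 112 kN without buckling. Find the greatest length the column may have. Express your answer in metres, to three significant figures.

L_max ≈ 3.44 m

I = a⁴/12 = 57.7⁴/12 = 9.237×10^5 mm⁴
I = 9.237×10^-7 m⁴
At the buckling limit P_cr = P = 1.120×10^5 N
From P_cr = π²EI/(K·L)²:  L = (1/K)·√(π²EI/P_cr) = (1/0.7)·√(π²×7.14×10^10×9.237×10^-7/1.120×10^5)
L = 3.44 m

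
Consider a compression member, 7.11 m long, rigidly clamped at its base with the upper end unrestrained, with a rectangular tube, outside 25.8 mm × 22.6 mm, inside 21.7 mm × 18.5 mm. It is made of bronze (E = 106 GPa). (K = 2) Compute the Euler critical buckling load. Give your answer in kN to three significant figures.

Weak-axis I_min = (h_o·b_o³ − h_i·b_i³)/12 with b_o = 22.6, b_i = 18.50 mm (shorter outer/inner sides).
I_min = (25.8×22.6³ − 21.70×18.50³)/12 = 1.337×10^4 mm⁴
I = 1.337×10^4 mm⁴ = 1.337×10^-8 m⁴
Effective length L_e = K·L = 2 × 7.11 = 14.22 m
P_cr = π²EI / L_e² = π² × 106×10⁹ × 1.337×10^-8 / 14.22² = 69.16 N

P_cr ≈ 0.0692 kN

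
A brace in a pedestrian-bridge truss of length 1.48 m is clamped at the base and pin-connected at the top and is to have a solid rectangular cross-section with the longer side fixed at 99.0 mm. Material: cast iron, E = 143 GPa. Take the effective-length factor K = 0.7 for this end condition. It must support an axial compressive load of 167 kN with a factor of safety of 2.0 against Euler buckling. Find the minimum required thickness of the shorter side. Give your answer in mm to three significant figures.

b ≈ 31.3 mm

Required P_cr = n·P = 2.0 × 167 = 334.0 kN
L_e = K·L = 0.7 × 1.48 = 1.036 m
Required I = P_cr·L_e²/(π²E) = 3.340×10^5 × 1.036² / (π² × 1.43×10^11) = 2.540×10^-7 m⁴
I_req = 2.540×10^5 mm⁴
Rectangle, weak axis: I_min = h·b³/12 with h = 99.0 mm fixed  ⇒  b = (12I/h)^(1/3) = 31.3 mm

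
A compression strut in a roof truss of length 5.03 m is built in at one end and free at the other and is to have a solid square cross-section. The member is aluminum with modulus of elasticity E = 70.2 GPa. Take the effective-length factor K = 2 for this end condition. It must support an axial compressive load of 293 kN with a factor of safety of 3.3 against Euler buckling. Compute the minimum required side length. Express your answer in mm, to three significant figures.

a ≈ 203 mm

Required P_cr = n·P = 3.3 × 293 = 966.9 kN
L_e = K·L = 2 × 5.03 = 10.06 m
Required I = P_cr·L_e²/(π²E) = 9.669×10^5 × 10.06² / (π² × 7.02×10^10) = 1.412×10^-4 m⁴
I_req = 1.412×10^8 mm⁴
Solid square: I = a⁴/12  ⇒  a = (12I)^(1/4) = (12×1.412×10^8)^(1/4) = 203 mm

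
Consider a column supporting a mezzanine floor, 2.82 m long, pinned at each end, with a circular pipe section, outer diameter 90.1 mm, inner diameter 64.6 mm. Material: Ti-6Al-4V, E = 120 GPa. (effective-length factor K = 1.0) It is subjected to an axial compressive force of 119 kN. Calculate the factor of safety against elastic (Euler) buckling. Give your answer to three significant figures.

n ≈ 2.98

d_o = 90.1 mm, d_i = 64.6 mm
I = π(d_o⁴ − d_i⁴)/64 = π(90.1⁴ − 64.60⁴)/64 = 2.380×10^6 mm⁴
I = 2.380×10^6 mm⁴ = 2.380×10^-6 m⁴
Effective length L_e = K·L = 1 × 2.82 = 2.820 m
P_cr = π²EI / L_e² = π² × 120×10⁹ × 2.380×10^-6 / 2.820² = 3.545×10^5 N
Factor of safety n = P_cr / P = 354.47 / 119 = 2.98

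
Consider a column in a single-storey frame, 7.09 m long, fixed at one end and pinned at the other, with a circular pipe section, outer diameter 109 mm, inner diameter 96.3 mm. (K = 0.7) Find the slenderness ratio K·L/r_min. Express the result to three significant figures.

d_o = 109 mm, d_i = 96.3 mm
I = π(d_o⁴ − d_i⁴)/64 = π(109⁴ − 96.30⁴)/64 = 2.708×10^6 mm⁴
A = 2.048×10^3 mm²;  r_min = √(I/A) = √(2.708×10^6/2.048×10^3) = 36.36 mm
L_e = K·L = 0.7 × 7.09 m = 4.963 m = 4963.0 mm
λ = L_e / r_min = 4963.0 / 36.36 = 136

λ ≈ 136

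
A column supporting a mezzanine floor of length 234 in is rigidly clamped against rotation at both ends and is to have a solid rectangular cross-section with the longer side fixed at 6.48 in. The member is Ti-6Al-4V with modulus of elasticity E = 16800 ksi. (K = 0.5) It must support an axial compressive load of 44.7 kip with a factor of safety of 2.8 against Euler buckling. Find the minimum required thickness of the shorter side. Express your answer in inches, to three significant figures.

b ≈ 2.67 in

Required P_cr = n·P = 2.8 × 44.7 = 125.2 kip
L_e = K·L = 0.5 × 234 = 117.0 in
Required I = P_cr·L_e²/(π²E) = 1.252×10^5 × 117.0² / (π² × 1.68×10^7) = 10.33 in⁴
Rectangle, weak axis: I_min = h·b³/12 with h = 6.48 in fixed  ⇒  b = (12I/h)^(1/3) = 2.67 in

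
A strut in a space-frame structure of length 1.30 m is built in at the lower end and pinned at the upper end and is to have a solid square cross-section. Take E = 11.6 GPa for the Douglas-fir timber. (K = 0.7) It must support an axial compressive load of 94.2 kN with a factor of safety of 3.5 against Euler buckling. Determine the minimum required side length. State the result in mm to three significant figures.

Required P_cr = n·P = 3.5 × 94.2 = 329.7 kN
L_e = K·L = 0.7 × 1.30 = 0.9100 m
Required I = P_cr·L_e²/(π²E) = 3.297×10^5 × 0.9100² / (π² × 1.16×10^10) = 2.385×10^-6 m⁴
I_req = 2.385×10^6 mm⁴
Solid square: I = a⁴/12  ⇒  a = (12I)^(1/4) = (12×2.385×10^6)^(1/4) = 73.1 mm

a ≈ 73.1 mm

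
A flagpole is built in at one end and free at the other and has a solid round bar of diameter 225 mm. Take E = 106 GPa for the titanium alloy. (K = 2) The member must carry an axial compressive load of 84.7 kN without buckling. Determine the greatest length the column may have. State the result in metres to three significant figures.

I = πd⁴/64 = π×225⁴/64 = 1.258×10^8 mm⁴
I = 1.258×10^-4 m⁴
At the buckling limit P_cr = P = 8.470×10^4 N
From P_cr = π²EI/(K·L)²:  L = (1/K)·√(π²EI/P_cr) = (1/2)·√(π²×1.06×10^11×1.258×10^-4/8.470×10^4)
L = 19.7 m

L_max ≈ 19.7 m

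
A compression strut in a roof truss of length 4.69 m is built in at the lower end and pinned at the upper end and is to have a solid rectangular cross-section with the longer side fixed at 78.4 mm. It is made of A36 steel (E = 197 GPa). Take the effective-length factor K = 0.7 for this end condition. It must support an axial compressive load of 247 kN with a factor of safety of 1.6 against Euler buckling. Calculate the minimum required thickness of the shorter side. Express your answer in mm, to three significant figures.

b ≈ 69.5 mm

Required P_cr = n·P = 1.6 × 247 = 395.2 kN
L_e = K·L = 0.7 × 4.69 = 3.283 m
Required I = P_cr·L_e²/(π²E) = 3.952×10^5 × 3.283² / (π² × 1.97×10^11) = 2.191×10^-6 m⁴
I_req = 2.191×10^6 mm⁴
Rectangle, weak axis: I_min = h·b³/12 with h = 78.4 mm fixed  ⇒  b = (12I/h)^(1/3) = 69.5 mm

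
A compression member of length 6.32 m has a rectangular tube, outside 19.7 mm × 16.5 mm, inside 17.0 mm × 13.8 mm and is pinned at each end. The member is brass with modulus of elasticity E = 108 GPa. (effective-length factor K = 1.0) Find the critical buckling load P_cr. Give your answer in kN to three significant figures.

Weak-axis I_min = (h_o·b_o³ − h_i·b_i³)/12 with b_o = 16.5, b_i = 13.80 mm (shorter outer/inner sides).
I_min = (19.7×16.5³ − 17.00×13.80³)/12 = 3.651×10^3 mm⁴
I = 3.651×10^3 mm⁴ = 3.651×10^-9 m⁴
Effective length L_e = K·L = 1 × 6.32 = 6.320 m
P_cr = π²EI / L_e² = π² × 108×10⁹ × 3.651×10^-9 / 6.320² = 97.44 N

P_cr ≈ 0.0974 kN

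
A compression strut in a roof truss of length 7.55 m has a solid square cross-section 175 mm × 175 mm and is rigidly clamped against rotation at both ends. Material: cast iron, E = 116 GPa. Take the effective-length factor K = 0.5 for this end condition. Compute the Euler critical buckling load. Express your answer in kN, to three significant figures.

I = a⁴/12 = 175⁴/12 = 7.816×10^7 mm⁴
I = 7.816×10^7 mm⁴ = 7.816×10^-5 m⁴
Effective length L_e = K·L = 0.5 × 7.55 = 3.775 m
P_cr = π²EI / L_e² = π² × 116×10⁹ × 7.816×10^-5 / 3.775² = 6.279×10^6 N

P_cr ≈ 6280 kN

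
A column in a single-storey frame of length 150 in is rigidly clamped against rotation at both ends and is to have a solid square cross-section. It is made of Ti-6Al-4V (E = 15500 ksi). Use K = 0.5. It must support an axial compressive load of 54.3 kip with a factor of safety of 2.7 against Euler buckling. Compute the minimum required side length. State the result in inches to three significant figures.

Required P_cr = n·P = 2.7 × 54.3 = 146.6 kip
L_e = K·L = 0.5 × 150 = 75.00 in
Required I = P_cr·L_e²/(π²E) = 1.466×10^5 × 75.00² / (π² × 1.55×10^7) = 5.391 in⁴
Solid square: I = a⁴/12  ⇒  a = (12I)^(1/4) = (12×5.391)^(1/4) = 2.84 in

a ≈ 2.84 in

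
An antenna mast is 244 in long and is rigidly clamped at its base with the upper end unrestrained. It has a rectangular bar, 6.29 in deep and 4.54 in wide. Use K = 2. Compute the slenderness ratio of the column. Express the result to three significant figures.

Buckling occurs about the weak axis: I_min = h·b³/12 with b = 4.54 in (the shorter side).
I_min = 6.29×4.54³/12 = 49.05 in⁴
A = 28.56 in²;  r_min = √(I/A) = √(49.05/28.56) = 1.311 in
L_e = K·L = 2 × 244 = 488.0 in
λ = L_e / r_min = 488.00 / 1.311 = 372

λ ≈ 372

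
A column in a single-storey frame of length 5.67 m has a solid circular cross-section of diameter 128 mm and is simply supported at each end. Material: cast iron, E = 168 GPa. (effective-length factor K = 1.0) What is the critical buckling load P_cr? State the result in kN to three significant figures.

P_cr ≈ 680 kN

I = πd⁴/64 = π×128⁴/64 = 1.318×10^7 mm⁴
I = 1.318×10^7 mm⁴ = 1.318×10^-5 m⁴
Effective length L_e = K·L = 1 × 5.67 = 5.670 m
P_cr = π²EI / L_e² = π² × 168×10⁹ × 1.318×10^-5 / 5.670² = 6.796×10^5 N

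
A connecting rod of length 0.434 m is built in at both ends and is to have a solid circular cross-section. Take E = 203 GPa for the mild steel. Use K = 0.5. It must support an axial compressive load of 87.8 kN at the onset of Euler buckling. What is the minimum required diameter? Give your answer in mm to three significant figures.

L_e = K·L = 0.5 × 0.434 = 0.2170 m
Required I = P_cr·L_e²/(π²E) = 8.780×10^4 × 0.2170² / (π² × 2.03×10^11) = 2.064×10^-9 m⁴
I_req = 2.064×10^3 mm⁴
Solid circle: I = πd⁴/64  ⇒  d = (64I/π)^(1/4) = (64×2.064×10^3/π)^(1/4) = 14.3 mm

d ≈ 14.3 mm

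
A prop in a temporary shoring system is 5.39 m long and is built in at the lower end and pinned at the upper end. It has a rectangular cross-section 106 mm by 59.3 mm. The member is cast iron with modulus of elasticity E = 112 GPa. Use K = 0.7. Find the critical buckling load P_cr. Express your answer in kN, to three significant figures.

Buckling occurs about the weak axis: I_min = h·b³/12 with b = 59.3 mm (the shorter side).
I_min = 106×59.3³/12 = 1.842×10^6 mm⁴
I = 1.842×10^6 mm⁴ = 1.842×10^-6 m⁴
Effective length L_e = K·L = 0.7 × 5.39 = 3.773 m
P_cr = π²EI / L_e² = π² × 112×10⁹ × 1.842×10^-6 / 3.773² = 1.430×10^5 N

P_cr ≈ 143 kN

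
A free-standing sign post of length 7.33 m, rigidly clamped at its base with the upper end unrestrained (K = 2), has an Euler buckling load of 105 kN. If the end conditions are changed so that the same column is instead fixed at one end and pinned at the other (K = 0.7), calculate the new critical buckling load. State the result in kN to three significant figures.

P_cr ≈ 857 kN

P_cr ∝ 1/K², so P_cr,new = P_cr,old × (K_old/K_new)² = 105 × (2/0.7)²
= 105 × 8.163 = 857 kN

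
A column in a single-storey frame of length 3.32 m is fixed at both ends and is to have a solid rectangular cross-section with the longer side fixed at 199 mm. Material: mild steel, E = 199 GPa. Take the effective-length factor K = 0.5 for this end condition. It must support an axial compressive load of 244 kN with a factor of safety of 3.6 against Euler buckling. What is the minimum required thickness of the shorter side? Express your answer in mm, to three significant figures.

b ≈ 42.0 mm

Required P_cr = n·P = 3.6 × 244 = 878.4 kN
L_e = K·L = 0.5 × 3.32 = 1.660 m
Required I = P_cr·L_e²/(π²E) = 8.784×10^5 × 1.660² / (π² × 1.99×10^11) = 1.232×10^-6 m⁴
I_req = 1.232×10^6 mm⁴
Rectangle, weak axis: I_min = h·b³/12 with h = 199 mm fixed  ⇒  b = (12I/h)^(1/3) = 42.0 mm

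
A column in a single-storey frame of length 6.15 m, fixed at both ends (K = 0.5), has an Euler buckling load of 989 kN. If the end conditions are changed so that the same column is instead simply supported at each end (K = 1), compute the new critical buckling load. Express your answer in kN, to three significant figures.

P_cr ≈ 247 kN

P_cr ∝ 1/K², so P_cr,new = P_cr,old × (K_old/K_new)² = 989 × (0.5/1)²
= 989 × 0.2500 = 247 kN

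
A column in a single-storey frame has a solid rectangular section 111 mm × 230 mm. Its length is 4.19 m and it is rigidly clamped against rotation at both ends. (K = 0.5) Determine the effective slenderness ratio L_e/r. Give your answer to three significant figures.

λ ≈ 65.4

For a rectangle r_min = b/√12 = 111/√12 = 32.04 mm
L_e = K·L = 0.5 × 4.19 m = 2.095 m = 2095.0 mm
λ = L_e / r_min = 2095.0 / 32.04 = 65.4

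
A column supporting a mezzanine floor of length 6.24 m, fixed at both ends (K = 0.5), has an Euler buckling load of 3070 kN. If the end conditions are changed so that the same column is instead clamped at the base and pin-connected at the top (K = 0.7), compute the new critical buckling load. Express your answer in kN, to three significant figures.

P_cr ∝ 1/K², so P_cr,new = P_cr,old × (K_old/K_new)² = 3070 × (0.5/0.7)²
= 3070 × 0.5102 = 1570 kN

P_cr ≈ 1570 kN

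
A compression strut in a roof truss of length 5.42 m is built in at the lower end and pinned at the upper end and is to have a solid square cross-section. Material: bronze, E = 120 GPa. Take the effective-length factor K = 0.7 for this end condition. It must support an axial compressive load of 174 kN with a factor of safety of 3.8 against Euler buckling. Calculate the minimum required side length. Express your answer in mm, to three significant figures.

Required P_cr = n·P = 3.8 × 174 = 661.2 kN
L_e = K·L = 0.7 × 5.42 = 3.794 m
Required I = P_cr·L_e²/(π²E) = 6.612×10^5 × 3.794² / (π² × 1.20×10^11) = 8.036×10^-6 m⁴
I_req = 8.036×10^6 mm⁴
Solid square: I = a⁴/12  ⇒  a = (12I)^(1/4) = (12×8.036×10^6)^(1/4) = 99.1 mm

a ≈ 99.1 mm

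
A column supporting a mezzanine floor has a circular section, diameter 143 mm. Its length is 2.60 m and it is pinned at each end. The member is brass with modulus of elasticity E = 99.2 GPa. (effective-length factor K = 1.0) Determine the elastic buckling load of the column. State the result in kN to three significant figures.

I = πd⁴/64 = π×143⁴/64 = 2.053×10^7 mm⁴
I = 2.053×10^7 mm⁴ = 2.053×10^-5 m⁴
Effective length L_e = K·L = 1 × 2.60 = 2.600 m
P_cr = π²EI / L_e² = π² × 99.2×10⁹ × 2.053×10^-5 / 2.600² = 2.973×10^6 N

P_cr ≈ 2970 kN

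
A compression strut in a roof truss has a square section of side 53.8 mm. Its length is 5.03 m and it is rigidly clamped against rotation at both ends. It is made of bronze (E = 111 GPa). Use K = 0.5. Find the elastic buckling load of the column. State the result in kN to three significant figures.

P_cr ≈ 121 kN

I = a⁴/12 = 53.8⁴/12 = 6.981×10^5 mm⁴
I = 6.981×10^5 mm⁴ = 6.981×10^-7 m⁴
Effective length L_e = K·L = 0.5 × 5.03 = 2.515 m
P_cr = π²EI / L_e² = π² × 111×10⁹ × 6.981×10^-7 / 2.515² = 1.209×10^5 N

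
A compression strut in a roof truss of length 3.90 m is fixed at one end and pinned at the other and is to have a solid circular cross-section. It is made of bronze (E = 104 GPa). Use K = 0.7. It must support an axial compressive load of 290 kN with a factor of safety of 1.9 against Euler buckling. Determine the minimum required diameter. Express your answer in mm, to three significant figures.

Required P_cr = n·P = 1.9 × 290 = 551.0 kN
L_e = K·L = 0.7 × 3.90 = 2.730 m
Required I = P_cr·L_e²/(π²E) = 5.510×10^5 × 2.730² / (π² × 1.04×10^11) = 4.001×10^-6 m⁴
I_req = 4.001×10^6 mm⁴
Solid circle: I = πd⁴/64  ⇒  d = (64I/π)^(1/4) = (64×4.001×10^6/π)^(1/4) = 95.0 mm

d ≈ 95.0 mm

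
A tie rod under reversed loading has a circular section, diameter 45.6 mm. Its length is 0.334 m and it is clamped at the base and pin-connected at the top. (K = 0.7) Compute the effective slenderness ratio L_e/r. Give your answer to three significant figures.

For a solid circle r = d/4 = 45.6/4 = 11.40 mm
L_e = K·L = 0.7 × 0.334 m = 0.2338 m = 233.80 mm
λ = L_e / r_min = 233.80 / 11.40 = 20.5

λ ≈ 20.5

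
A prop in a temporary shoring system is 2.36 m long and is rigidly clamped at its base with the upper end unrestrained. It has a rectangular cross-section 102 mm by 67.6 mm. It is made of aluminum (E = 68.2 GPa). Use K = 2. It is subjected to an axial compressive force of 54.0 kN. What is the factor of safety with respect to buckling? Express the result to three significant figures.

Buckling occurs about the weak axis: I_min = h·b³/12 with b = 67.6 mm (the shorter side).
I_min = 102×67.6³/12 = 2.626×10^6 mm⁴
I = 2.626×10^6 mm⁴ = 2.626×10^-6 m⁴
Effective length L_e = K·L = 2 × 2.36 = 4.720 m
P_cr = π²EI / L_e² = π² × 68.2×10⁹ × 2.626×10^-6 / 4.720² = 7.933×10^4 N
Factor of safety n = P_cr / P = 79.334 / 54.0 = 1.47

n ≈ 1.47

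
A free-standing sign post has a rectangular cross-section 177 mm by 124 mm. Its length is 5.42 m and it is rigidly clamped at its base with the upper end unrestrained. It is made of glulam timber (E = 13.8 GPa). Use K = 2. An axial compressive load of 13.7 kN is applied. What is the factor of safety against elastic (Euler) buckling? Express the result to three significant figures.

n ≈ 2.38

Buckling occurs about the weak axis: I_min = h·b³/12 with b = 124 mm (the shorter side).
I_min = 177×124³/12 = 2.812×10^7 mm⁴
I = 2.812×10^7 mm⁴ = 2.812×10^-5 m⁴
Effective length L_e = K·L = 2 × 5.42 = 10.84 m
P_cr = π²EI / L_e² = π² × 13.8×10⁹ × 2.812×10^-5 / 10.84² = 3.260×10^4 N
Factor of safety n = P_cr / P = 32.597 / 13.7 = 2.38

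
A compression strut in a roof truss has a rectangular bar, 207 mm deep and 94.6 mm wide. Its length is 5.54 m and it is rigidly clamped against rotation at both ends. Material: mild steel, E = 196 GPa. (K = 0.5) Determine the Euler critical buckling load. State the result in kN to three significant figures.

Buckling occurs about the weak axis: I_min = h·b³/12 with b = 94.6 mm (the shorter side).
I_min = 207×94.6³/12 = 1.460×10^7 mm⁴
I = 1.460×10^7 mm⁴ = 1.460×10^-5 m⁴
Effective length L_e = K·L = 0.5 × 5.54 = 2.770 m
P_cr = π²EI / L_e² = π² × 196×10⁹ × 1.460×10^-5 / 2.770² = 3.682×10^6 N

P_cr ≈ 3680 kN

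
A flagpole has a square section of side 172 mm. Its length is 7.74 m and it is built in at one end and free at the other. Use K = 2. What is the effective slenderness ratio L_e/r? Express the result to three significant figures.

I = a⁴/12 = 172⁴/12 = 7.293×10^7 mm⁴
A = 2.958×10^4 mm²;  r_min = √(I/A) = √(7.293×10^7/2.958×10^4) = 49.65 mm
L_e = K·L = 2 × 7.74 m = 15.48 m = 15480 mm
λ = L_e / r_min = 15480 / 49.65 = 312

λ ≈ 312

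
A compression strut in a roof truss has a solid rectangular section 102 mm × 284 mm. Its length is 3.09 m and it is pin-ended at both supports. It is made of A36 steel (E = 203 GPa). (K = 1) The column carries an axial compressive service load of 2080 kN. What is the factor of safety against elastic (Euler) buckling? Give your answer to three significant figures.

Buckling occurs about the weak axis: I_min = h·b³/12 with b = 102 mm (the shorter side).
I_min = 284×102³/12 = 2.512×10^7 mm⁴
I = 2.512×10^7 mm⁴ = 2.512×10^-5 m⁴
Effective length L_e = K·L = 1 × 3.09 = 3.090 m
P_cr = π²EI / L_e² = π² × 203×10⁹ × 2.512×10^-5 / 3.090² = 5.270×10^6 N
Factor of safety n = P_cr / P = 5270.1 / 2080 = 2.53

n ≈ 2.53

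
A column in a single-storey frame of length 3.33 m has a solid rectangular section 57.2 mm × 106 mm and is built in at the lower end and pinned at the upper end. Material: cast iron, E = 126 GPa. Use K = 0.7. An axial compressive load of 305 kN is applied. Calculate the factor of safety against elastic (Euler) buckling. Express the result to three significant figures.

Buckling occurs about the weak axis: I_min = h·b³/12 with b = 57.2 mm (the shorter side).
I_min = 106×57.2³/12 = 1.653×10^6 mm⁴
I = 1.653×10^6 mm⁴ = 1.653×10^-6 m⁴
Effective length L_e = K·L = 0.7 × 3.33 = 2.331 m
P_cr = π²EI / L_e² = π² × 126×10⁹ × 1.653×10^-6 / 2.331² = 3.784×10^5 N
Factor of safety n = P_cr / P = 378.35 / 305 = 1.24

n ≈ 1.24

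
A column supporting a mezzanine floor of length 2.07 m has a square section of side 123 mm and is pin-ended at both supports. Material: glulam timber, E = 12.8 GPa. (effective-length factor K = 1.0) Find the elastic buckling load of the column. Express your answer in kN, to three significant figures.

I = a⁴/12 = 123⁴/12 = 1.907×10^7 mm⁴
I = 1.907×10^7 mm⁴ = 1.907×10^-5 m⁴
Effective length L_e = K·L = 1 × 2.07 = 2.070 m
P_cr = π²EI / L_e² = π² × 12.8×10⁹ × 1.907×10^-5 / 2.070² = 5.624×10^5 N

P_cr ≈ 562 kN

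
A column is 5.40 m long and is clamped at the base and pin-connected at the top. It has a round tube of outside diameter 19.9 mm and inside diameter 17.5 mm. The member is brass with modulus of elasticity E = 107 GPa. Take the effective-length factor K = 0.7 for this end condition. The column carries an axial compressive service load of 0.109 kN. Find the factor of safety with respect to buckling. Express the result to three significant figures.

d_o = 19.9 mm, d_i = 17.5 mm
I = π(d_o⁴ − d_i⁴)/64 = π(19.9⁴ − 17.50⁴)/64 = 3.094×10^3 mm⁴
I = 3.094×10^3 mm⁴ = 3.094×10^-9 m⁴
Effective length L_e = K·L = 0.7 × 5.40 = 3.780 m
P_cr = π²EI / L_e² = π² × 107×10⁹ × 3.094×10^-9 / 3.780² = 228.7 N
Factor of safety n = P_cr / P = 0.22869 / 0.109 = 2.10

n ≈ 2.10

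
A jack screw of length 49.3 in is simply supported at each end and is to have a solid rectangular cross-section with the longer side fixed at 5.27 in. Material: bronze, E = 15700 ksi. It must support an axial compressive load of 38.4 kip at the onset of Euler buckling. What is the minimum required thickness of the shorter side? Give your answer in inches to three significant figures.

b ≈ 1.11 in

L_e = K·L = 1 × 49.3 = 49.30 in
Required I = P_cr·L_e²/(π²E) = 3.840×10^4 × 49.30² / (π² × 1.57×10^7) = 0.6023 in⁴
Rectangle, weak axis: I_min = h·b³/12 with h = 5.27 in fixed  ⇒  b = (12I/h)^(1/3) = 1.11 in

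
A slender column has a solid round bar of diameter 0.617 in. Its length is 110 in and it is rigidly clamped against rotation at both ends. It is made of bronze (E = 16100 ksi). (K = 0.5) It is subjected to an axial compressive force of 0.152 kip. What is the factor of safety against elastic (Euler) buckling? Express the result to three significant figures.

n ≈ 2.46

I = πd⁴/64 = π×0.617⁴/64 = 7.114×10^-3 in⁴
Effective length L_e = K·L = 0.5 × 110 = 55.00 in
P_cr = π²EI / L_e² = π² × 16100×10³ × 7.114×10^-3 / 55.00² = 373.7 lb
Factor of safety n = P_cr / P = 0.37369 / 0.152 = 2.46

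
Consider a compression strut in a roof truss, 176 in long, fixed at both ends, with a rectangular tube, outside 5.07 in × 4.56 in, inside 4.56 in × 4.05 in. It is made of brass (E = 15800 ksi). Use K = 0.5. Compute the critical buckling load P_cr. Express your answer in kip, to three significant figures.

P_cr ≈ 298 kip

Weak-axis I_min = (h_o·b_o³ − h_i·b_i³)/12 with b_o = 4.56, b_i = 4.050 in (shorter outer/inner sides).
I_min = (5.07×4.56³ − 4.560×4.050³)/12 = 14.82 in⁴
Effective length L_e = K·L = 0.5 × 176 = 88.00 in
P_cr = π²EI / L_e² = π² × 15800×10³ × 14.82 / 88.00² = 2.984×10^5 lb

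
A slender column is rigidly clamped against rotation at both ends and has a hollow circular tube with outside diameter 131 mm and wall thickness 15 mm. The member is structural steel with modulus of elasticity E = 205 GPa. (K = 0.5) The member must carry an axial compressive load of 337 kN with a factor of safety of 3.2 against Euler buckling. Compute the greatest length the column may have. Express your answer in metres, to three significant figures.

Inner diameter d_i = 131 − 2×15 = 101.0 mm
I = π(d_o⁴ − d_i⁴)/64 = π(131⁴ − 101.0⁴)/64 = 9.348×10^6 mm⁴
I = 9.348×10^-6 m⁴
Required critical load P_cr = n·P = 3.2 × 337 = 1078 kN = 1.078×10^6 N
From P_cr = π²EI/(K·L)²:  L = (1/K)·√(π²EI/P_cr) = (1/0.5)·√(π²×2.05×10^11×9.348×10^-6/1.078×10^6)
L = 8.38 m

L_max ≈ 8.38 m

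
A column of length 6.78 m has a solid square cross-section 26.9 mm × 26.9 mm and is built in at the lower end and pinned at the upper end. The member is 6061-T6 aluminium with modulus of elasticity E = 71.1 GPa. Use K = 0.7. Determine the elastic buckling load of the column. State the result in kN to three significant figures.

P_cr ≈ 1.36 kN

I = a⁴/12 = 26.9⁴/12 = 4.363×10^4 mm⁴
I = 4.363×10^4 mm⁴ = 4.363×10^-8 m⁴
Effective length L_e = K·L = 0.7 × 6.78 = 4.746 m
P_cr = π²EI / L_e² = π² × 71.1×10⁹ × 4.363×10^-8 / 4.746² = 1.359×10^3 N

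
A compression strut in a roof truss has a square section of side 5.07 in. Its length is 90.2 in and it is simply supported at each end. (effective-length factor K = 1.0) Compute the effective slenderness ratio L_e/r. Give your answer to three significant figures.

λ ≈ 61.6

For a square r = a/√12 = 5.07/√12 = 1.464 in
L_e = K·L = 1 × 90.2 = 90.20 in
λ = L_e / r_min = 90.200 / 1.464 = 61.6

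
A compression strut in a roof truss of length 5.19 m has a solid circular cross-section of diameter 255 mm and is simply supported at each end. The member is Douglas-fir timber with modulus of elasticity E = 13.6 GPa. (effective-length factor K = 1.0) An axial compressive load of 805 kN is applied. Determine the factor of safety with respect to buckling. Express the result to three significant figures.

I = πd⁴/64 = π×255⁴/64 = 2.076×10^8 mm⁴
I = 2.076×10^8 mm⁴ = 2.076×10^-4 m⁴
Effective length L_e = K·L = 1 × 5.19 = 5.190 m
P_cr = π²EI / L_e² = π² × 13.6×10⁹ × 2.076×10^-4 / 5.190² = 1.034×10^6 N
Factor of safety n = P_cr / P = 1034.3 / 805 = 1.28

n ≈ 1.28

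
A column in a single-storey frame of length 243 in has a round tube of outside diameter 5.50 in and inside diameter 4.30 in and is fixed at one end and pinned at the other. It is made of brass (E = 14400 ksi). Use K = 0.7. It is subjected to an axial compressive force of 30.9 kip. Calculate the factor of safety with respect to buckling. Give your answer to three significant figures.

d_o = 5.50 in, d_i = 4.30 in
I = π(d_o⁴ − d_i⁴)/64 = π(5.50⁴ − 4.300⁴)/64 = 28.14 in⁴
Effective length L_e = K·L = 0.7 × 243 = 170.1 in
P_cr = π²EI / L_e² = π² × 14400×10³ × 28.14 / 170.1² = 1.382×10^5 lb
Factor of safety n = P_cr / P = 138.20 / 30.9 = 4.47

n ≈ 4.47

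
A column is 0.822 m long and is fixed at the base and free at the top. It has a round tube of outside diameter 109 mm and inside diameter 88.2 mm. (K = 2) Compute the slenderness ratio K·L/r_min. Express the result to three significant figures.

d_o = 109 mm, d_i = 88.2 mm
I = π(d_o⁴ − d_i⁴)/64 = π(109⁴ − 88.20⁴)/64 = 3.958×10^6 mm⁴
A = 3.222×10^3 mm²;  r_min = √(I/A) = √(3.958×10^6/3.222×10^3) = 35.05 mm
L_e = K·L = 2 × 0.822 m = 1.644 m = 1644.0 mm
λ = L_e / r_min = 1644.0 / 35.05 = 46.9

λ ≈ 46.9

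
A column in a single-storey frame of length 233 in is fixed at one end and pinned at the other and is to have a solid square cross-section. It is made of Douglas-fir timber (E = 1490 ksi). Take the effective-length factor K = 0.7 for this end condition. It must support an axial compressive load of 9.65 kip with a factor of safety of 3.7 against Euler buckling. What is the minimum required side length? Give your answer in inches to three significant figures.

Required P_cr = n·P = 3.7 × 9.65 = 35.71 kip
L_e = K·L = 0.7 × 233 = 163.1 in
Required I = P_cr·L_e²/(π²E) = 3.571×10^4 × 163.1² / (π² × 1.49×10^6) = 64.59 in⁴
Solid square: I = a⁴/12  ⇒  a = (12I)^(1/4) = (12×64.59)^(1/4) = 5.28 in

a ≈ 5.28 in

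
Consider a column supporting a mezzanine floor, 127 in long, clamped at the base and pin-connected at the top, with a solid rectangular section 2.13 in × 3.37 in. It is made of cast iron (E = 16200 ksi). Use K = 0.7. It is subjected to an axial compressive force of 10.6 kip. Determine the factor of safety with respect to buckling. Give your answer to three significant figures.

n ≈ 5.18

Buckling occurs about the weak axis: I_min = h·b³/12 with b = 2.13 in (the shorter side).
I_min = 3.37×2.13³/12 = 2.714 in⁴
Effective length L_e = K·L = 0.7 × 127 = 88.90 in
P_cr = π²EI / L_e² = π² × 16200×10³ × 2.714 / 88.90² = 5.490×10^4 lb
Factor of safety n = P_cr / P = 54.903 / 10.6 = 5.18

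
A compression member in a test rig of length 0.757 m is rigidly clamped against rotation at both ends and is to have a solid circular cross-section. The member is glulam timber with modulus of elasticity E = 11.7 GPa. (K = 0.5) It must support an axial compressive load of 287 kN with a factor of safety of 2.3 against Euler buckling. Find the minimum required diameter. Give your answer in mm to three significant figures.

Required P_cr = n·P = 2.3 × 287 = 660.1 kN
L_e = K·L = 0.5 × 0.757 = 0.3785 m
Required I = P_cr·L_e²/(π²E) = 6.601×10^5 × 0.3785² / (π² × 1.17×10^10) = 8.189×10^-7 m⁴
I_req = 8.189×10^5 mm⁴
Solid circle: I = πd⁴/64  ⇒  d = (64I/π)^(1/4) = (64×8.189×10^5/π)^(1/4) = 63.9 mm

d ≈ 63.9 mm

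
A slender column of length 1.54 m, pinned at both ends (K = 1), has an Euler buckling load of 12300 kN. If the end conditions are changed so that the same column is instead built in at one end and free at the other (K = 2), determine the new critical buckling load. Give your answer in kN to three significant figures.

P_cr ∝ 1/K², so P_cr,new = P_cr,old × (K_old/K_new)² = 12300 × (1/2)²
= 12300 × 0.2500 = 3080 kN

P_cr ≈ 3080 kN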